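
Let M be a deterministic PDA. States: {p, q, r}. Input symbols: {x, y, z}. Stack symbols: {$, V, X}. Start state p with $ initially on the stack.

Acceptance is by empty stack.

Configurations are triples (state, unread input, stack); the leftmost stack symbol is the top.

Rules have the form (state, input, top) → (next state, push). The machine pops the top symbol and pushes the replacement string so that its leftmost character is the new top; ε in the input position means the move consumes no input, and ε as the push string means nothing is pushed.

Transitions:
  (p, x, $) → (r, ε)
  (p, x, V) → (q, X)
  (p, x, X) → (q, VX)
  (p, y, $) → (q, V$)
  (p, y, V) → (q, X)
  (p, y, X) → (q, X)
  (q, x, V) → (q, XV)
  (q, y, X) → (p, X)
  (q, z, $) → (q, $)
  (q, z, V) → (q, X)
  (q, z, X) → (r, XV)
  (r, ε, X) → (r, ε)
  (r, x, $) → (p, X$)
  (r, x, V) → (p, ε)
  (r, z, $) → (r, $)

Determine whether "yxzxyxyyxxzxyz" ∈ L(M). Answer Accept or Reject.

Reject

(p, yxzxyxyyxxzxyz, $)
  read y, top $: go to q, push V$ → (q, xzxyxyyxxzxyz, V$)
  read x, top V: go to q, push XV → (q, zxyxyyxxzxyz, XV$)
  read z, top X: go to r, push XV → (r, xyxyyxxzxyz, XVV$)
  ε-move, top X: go to r, push ε → (r, xyxyyxxzxyz, VV$)
  read x, top V: go to p, push ε → (p, yxyyxxzxyz, V$)
  read y, top V: go to q, push X → (q, xyyxxzxyz, X$)
No transition applies at (q, xyyxxzxyz, X$); input not fully consumed.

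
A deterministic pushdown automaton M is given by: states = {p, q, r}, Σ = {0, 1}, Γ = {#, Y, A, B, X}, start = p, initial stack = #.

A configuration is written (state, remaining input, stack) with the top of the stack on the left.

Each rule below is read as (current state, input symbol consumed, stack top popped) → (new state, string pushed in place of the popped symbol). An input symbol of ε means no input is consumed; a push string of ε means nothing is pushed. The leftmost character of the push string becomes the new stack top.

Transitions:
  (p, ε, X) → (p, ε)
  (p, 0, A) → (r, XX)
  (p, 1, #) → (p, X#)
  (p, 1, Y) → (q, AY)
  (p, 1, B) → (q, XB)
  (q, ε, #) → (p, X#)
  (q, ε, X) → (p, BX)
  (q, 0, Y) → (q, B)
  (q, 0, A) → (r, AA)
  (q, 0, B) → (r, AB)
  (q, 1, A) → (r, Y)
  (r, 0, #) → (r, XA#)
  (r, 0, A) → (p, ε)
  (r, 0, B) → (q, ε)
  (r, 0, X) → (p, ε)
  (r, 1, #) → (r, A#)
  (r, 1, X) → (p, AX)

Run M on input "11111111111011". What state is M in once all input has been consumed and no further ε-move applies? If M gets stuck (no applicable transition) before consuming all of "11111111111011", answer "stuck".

(p, 11111111111011, #) ⊢ (p, 1111111111011, X#) ⊢ (p, 1111111111011, #) ⊢ (p, 111111111011, X#) ⊢ (p, 111111111011, #) ⊢ (p, 11111111011, X#) ⊢ (p, 11111111011, #) ⊢ (p, 1111111011, X#) ⊢ (p, 1111111011, #) ⊢ (p, 111111011, X#) ⊢ (p, 111111011, #) ⊢ (p, 11111011, X#) ⊢ (p, 11111011, #) ⊢ (p, 1111011, X#) ⊢ (p, 1111011, #) ⊢ (p, 111011, X#) ⊢ (p, 111011, #) ⊢ (p, 11011, X#) ⊢ (p, 11011, #) ⊢ (p, 1011, X#) ⊢ (p, 1011, #) ⊢ (p, 011, X#) ⊢ (p, 011, #)
No transition for (p, 0, top #); M blocks with input 011 remaining.

stuck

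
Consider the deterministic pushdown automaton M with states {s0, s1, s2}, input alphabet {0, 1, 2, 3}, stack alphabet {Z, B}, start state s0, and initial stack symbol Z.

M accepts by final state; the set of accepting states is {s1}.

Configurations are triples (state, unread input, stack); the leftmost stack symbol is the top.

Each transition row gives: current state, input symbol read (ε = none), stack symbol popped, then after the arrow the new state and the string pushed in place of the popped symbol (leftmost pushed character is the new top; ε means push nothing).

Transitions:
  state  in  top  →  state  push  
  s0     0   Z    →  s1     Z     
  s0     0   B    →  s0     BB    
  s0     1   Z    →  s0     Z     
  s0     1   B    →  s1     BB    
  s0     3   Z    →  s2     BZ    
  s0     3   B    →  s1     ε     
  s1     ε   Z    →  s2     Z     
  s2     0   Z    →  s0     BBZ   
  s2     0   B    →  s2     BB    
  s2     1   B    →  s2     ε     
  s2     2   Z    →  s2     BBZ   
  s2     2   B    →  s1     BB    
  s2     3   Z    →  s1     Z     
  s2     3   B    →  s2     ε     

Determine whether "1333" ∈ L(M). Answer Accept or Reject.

Accept

(s0, 1333, Z)
  read 1, top Z: go to s0, push Z → (s0, 333, Z)
  read 3, top Z: go to s2, push BZ → (s2, 33, BZ)
  read 3, top B: go to s2, push ε → (s2, 3, Z)
  read 3, top Z: go to s1, push Z → (s1, ε, Z)
All input consumed; state s1 ∈ F.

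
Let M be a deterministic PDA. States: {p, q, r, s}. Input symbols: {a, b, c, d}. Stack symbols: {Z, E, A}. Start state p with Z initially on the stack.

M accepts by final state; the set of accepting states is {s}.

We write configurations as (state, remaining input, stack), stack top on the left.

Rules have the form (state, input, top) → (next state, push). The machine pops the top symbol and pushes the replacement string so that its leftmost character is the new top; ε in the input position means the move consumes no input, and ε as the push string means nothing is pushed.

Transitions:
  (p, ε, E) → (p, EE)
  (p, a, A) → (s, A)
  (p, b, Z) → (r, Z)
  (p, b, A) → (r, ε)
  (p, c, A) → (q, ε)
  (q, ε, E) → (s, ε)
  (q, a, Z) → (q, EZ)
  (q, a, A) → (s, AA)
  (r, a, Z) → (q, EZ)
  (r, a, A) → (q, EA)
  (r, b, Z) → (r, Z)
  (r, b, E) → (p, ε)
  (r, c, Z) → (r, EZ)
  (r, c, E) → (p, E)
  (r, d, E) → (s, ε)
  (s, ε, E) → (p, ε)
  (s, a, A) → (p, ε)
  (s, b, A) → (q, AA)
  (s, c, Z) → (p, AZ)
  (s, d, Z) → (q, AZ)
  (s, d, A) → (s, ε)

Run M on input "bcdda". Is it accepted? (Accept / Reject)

(p, bcdda, Z) ⊢ (r, cdda, Z) ⊢ (r, dda, EZ) ⊢ (s, da, Z) ⊢ (q, a, AZ) ⊢ (s, ε, AAZ)
All input consumed; state s ∈ F.

Accept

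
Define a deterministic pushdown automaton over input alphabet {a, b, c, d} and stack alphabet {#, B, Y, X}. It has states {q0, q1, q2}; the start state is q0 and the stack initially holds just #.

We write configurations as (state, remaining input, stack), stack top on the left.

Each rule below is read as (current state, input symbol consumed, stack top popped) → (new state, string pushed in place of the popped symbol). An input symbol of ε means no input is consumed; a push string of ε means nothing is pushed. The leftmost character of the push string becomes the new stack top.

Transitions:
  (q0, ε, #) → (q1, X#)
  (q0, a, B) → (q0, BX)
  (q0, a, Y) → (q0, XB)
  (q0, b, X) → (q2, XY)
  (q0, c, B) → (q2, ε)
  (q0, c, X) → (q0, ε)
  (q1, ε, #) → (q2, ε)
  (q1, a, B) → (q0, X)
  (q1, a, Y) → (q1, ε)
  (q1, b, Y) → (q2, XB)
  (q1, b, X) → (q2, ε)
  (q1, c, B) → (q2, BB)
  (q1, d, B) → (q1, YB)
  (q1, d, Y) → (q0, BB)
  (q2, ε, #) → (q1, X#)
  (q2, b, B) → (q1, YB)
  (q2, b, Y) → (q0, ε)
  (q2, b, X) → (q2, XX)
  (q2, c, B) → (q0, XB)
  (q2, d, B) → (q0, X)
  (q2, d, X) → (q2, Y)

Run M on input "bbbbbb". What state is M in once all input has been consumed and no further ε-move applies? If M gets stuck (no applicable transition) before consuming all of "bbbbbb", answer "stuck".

(q0, bbbbbb, #)
  ε-move, top #: go to q1, push X# → (q1, bbbbbb, X#)
  read b, top X: go to q2, push ε → (q2, bbbbb, #)
  ε-move, top #: go to q1, push X# → (q1, bbbbb, X#)
  read b, top X: go to q2, push ε → (q2, bbbb, #)
  ε-move, top #: go to q1, push X# → (q1, bbbb, X#)
  read b, top X: go to q2, push ε → (q2, bbb, #)
  ε-move, top #: go to q1, push X# → (q1, bbb, X#)
  read b, top X: go to q2, push ε → (q2, bb, #)
  ε-move, top #: go to q1, push X# → (q1, bb, X#)
  read b, top X: go to q2, push ε → (q2, b, #)
  ε-move, top #: go to q1, push X# → (q1, b, X#)
  read b, top X: go to q2, push ε → (q2, ε, #)
  ε-move, top #: go to q1, push X# → (q1, ε, X#)
All input consumed; M is in state q1.

q1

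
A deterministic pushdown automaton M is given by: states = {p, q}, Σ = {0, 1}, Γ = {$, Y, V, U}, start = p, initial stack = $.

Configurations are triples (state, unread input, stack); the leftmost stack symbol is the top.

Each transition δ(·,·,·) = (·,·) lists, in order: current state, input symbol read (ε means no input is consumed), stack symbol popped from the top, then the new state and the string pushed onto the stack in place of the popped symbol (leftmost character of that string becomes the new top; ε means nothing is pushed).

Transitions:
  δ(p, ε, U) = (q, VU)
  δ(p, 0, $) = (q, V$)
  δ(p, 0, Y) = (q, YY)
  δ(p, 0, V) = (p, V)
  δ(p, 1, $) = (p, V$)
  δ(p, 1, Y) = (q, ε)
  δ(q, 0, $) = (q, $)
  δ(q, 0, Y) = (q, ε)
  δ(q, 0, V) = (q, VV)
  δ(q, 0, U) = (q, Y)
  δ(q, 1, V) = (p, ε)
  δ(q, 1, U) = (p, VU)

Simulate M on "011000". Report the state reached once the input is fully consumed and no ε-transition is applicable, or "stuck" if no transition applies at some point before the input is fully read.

(p, 011000, $)
  read 0, top $: go to q, push V$ → (q, 11000, V$)
  read 1, top V: go to p, push ε → (p, 1000, $)
  read 1, top $: go to p, push V$ → (p, 000, V$)
  read 0, top V: go to p, push V → (p, 00, V$)
  read 0, top V: go to p, push V → (p, 0, V$)
  read 0, top V: go to p, push V → (p, ε, V$)
All input consumed; M is in state p.

p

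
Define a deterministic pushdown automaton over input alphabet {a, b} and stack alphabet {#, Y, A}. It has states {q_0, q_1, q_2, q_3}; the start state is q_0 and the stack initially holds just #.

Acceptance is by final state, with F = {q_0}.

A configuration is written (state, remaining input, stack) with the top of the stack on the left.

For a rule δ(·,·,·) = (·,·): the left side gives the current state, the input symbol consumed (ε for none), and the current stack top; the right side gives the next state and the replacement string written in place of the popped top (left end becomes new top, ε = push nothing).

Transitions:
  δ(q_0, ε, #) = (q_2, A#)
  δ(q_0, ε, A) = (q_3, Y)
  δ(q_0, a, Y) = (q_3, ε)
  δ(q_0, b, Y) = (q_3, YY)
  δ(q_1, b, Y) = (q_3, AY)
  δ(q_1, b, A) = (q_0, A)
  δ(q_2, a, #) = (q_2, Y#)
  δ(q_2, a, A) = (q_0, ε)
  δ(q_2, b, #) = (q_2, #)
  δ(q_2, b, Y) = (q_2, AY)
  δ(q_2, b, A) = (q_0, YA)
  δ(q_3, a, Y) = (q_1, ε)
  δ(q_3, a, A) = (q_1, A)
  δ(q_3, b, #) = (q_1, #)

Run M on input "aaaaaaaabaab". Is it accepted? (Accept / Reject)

Accept

(q_0, aaaaaaaabaab, #)
  ε-move, top #: go to q_2, push A# → (q_2, aaaaaaaabaab, A#)
  read a, top A: go to q_0, push ε → (q_0, aaaaaaabaab, #)
  ε-move, top #: go to q_2, push A# → (q_2, aaaaaaabaab, A#)
  read a, top A: go to q_0, push ε → (q_0, aaaaaabaab, #)
  ε-move, top #: go to q_2, push A# → (q_2, aaaaaabaab, A#)
  read a, top A: go to q_0, push ε → (q_0, aaaaabaab, #)
  ε-move, top #: go to q_2, push A# → (q_2, aaaaabaab, A#)
  read a, top A: go to q_0, push ε → (q_0, aaaabaab, #)
  ε-move, top #: go to q_2, push A# → (q_2, aaaabaab, A#)
  read a, top A: go to q_0, push ε → (q_0, aaabaab, #)
  ε-move, top #: go to q_2, push A# → (q_2, aaabaab, A#)
  read a, top A: go to q_0, push ε → (q_0, aabaab, #)
  ε-move, top #: go to q_2, push A# → (q_2, aabaab, A#)
  read a, top A: go to q_0, push ε → (q_0, abaab, #)
  ε-move, top #: go to q_2, push A# → (q_2, abaab, A#)
  read a, top A: go to q_0, push ε → (q_0, baab, #)
  ε-move, top #: go to q_2, push A# → (q_2, baab, A#)
  read b, top A: go to q_0, push YA → (q_0, aab, YA#)
  read a, top Y: go to q_3, push ε → (q_3, ab, A#)
  read a, top A: go to q_1, push A → (q_1, b, A#)
  read b, top A: go to q_0, push A → (q_0, ε, A#)
All input consumed; state q_0 ∈ F.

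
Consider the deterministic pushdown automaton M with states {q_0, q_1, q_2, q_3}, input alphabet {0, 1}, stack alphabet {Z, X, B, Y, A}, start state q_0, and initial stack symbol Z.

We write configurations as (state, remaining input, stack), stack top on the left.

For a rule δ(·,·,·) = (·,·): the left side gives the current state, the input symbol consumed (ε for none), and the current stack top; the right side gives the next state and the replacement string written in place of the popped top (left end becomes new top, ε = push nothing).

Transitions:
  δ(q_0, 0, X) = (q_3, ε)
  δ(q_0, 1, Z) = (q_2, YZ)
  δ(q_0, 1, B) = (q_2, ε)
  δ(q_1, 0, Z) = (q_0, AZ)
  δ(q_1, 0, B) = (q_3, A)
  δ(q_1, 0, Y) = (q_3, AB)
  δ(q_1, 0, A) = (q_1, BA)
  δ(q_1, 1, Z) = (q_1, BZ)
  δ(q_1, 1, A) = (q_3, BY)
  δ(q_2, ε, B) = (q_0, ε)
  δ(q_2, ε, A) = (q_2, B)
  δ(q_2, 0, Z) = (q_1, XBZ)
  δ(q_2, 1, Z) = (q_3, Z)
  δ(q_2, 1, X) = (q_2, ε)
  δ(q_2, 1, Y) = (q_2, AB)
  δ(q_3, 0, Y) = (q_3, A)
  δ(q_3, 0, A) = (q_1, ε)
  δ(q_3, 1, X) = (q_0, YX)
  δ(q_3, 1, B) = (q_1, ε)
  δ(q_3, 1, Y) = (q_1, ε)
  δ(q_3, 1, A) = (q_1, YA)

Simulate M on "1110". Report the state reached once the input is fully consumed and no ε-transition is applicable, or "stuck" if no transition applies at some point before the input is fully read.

q_1

(q_0, 1110, Z)
  read 1, top Z: go to q_2, push YZ → (q_2, 110, YZ)
  read 1, top Y: go to q_2, push AB → (q_2, 10, ABZ)
  ε-move, top A: go to q_2, push B → (q_2, 10, BBZ)
  ε-move, top B: go to q_0, push ε → (q_0, 10, BZ)
  read 1, top B: go to q_2, push ε → (q_2, 0, Z)
  read 0, top Z: go to q_1, push XBZ → (q_1, ε, XBZ)
All input consumed; M is in state q_1.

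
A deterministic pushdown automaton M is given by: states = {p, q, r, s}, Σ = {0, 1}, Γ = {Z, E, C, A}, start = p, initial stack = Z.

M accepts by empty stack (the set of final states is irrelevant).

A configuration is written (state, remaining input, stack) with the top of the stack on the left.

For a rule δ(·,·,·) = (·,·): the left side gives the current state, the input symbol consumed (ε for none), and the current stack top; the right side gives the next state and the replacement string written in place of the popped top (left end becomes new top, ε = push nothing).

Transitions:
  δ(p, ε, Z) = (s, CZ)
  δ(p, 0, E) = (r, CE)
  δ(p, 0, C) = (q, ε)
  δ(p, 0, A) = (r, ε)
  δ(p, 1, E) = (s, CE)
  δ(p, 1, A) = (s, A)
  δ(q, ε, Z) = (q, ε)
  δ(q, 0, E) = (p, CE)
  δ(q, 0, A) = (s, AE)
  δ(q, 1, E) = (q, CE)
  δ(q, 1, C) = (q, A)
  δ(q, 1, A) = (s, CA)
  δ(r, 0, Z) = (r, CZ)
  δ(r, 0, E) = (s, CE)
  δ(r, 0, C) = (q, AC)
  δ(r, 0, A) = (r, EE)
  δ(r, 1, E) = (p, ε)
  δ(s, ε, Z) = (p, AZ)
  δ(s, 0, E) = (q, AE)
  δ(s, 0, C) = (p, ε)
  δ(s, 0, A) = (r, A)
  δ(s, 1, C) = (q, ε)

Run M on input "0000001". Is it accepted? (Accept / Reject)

(p, 0000001, Z) ⊢ (s, 0000001, CZ) ⊢ (p, 000001, Z) ⊢ (s, 000001, CZ) ⊢ (p, 00001, Z) ⊢ (s, 00001, CZ) ⊢ (p, 0001, Z) ⊢ (s, 0001, CZ) ⊢ (p, 001, Z) ⊢ (s, 001, CZ) ⊢ (p, 01, Z) ⊢ (s, 01, CZ) ⊢ (p, 1, Z) ⊢ (s, 1, CZ) ⊢ (q, ε, Z) ⊢ (q, ε, ε)
All input consumed and the stack is empty.

Accept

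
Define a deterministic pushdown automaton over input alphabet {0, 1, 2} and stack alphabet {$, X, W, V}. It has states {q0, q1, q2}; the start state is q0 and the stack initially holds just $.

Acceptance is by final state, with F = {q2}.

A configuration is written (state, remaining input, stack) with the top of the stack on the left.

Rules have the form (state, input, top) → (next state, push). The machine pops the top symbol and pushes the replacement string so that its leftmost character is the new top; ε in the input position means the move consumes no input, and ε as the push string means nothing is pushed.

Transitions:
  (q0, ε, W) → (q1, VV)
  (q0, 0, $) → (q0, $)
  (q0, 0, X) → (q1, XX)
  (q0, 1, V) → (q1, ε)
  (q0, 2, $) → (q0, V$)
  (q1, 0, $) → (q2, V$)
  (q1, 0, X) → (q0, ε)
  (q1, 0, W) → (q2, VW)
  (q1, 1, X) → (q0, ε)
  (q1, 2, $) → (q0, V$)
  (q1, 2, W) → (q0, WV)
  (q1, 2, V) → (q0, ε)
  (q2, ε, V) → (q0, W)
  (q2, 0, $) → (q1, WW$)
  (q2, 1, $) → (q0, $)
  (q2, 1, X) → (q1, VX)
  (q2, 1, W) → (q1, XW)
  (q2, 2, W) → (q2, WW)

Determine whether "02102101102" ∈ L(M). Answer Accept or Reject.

Reject

(q0, 02102101102, $)
  read 0, top $: go to q0, push $ → (q0, 2102101102, $)
  read 2, top $: go to q0, push V$ → (q0, 102101102, V$)
  read 1, top V: go to q1, push ε → (q1, 02101102, $)
  read 0, top $: go to q2, push V$ → (q2, 2101102, V$)
  ε-move, top V: go to q0, push W → (q0, 2101102, W$)
  ε-move, top W: go to q1, push VV → (q1, 2101102, VV$)
  read 2, top V: go to q0, push ε → (q0, 101102, V$)
  read 1, top V: go to q1, push ε → (q1, 01102, $)
  read 0, top $: go to q2, push V$ → (q2, 1102, V$)
  ε-move, top V: go to q0, push W → (q0, 1102, W$)
  ε-move, top W: go to q1, push VV → (q1, 1102, VV$)
No transition applies at (q1, 1102, VV$); input not fully consumed.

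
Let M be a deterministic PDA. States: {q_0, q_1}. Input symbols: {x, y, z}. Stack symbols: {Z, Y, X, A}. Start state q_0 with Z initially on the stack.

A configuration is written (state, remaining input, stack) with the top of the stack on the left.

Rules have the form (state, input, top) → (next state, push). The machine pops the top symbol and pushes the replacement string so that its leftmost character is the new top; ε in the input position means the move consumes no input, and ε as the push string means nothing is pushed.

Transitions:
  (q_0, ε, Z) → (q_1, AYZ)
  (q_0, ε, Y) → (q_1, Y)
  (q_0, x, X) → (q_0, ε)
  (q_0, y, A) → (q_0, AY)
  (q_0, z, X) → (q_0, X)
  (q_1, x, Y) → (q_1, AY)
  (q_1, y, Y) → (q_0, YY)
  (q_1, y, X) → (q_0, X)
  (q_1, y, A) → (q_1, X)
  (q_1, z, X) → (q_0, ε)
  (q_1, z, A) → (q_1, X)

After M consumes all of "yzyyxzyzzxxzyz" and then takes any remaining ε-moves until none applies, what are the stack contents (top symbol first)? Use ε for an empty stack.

XYYYZ

(q_0, yzyyxzyzzxxzyz, Z)
  ε-move, top Z: go to q_1, push AYZ → (q_1, yzyyxzyzzxxzyz, AYZ)
  read y, top A: go to q_1, push X → (q_1, zyyxzyzzxxzyz, XYZ)
  read z, top X: go to q_0, push ε → (q_0, yyxzyzzxxzyz, YZ)
  ε-move, top Y: go to q_1, push Y → (q_1, yyxzyzzxxzyz, YZ)
  read y, top Y: go to q_0, push YY → (q_0, yxzyzzxxzyz, YYZ)
  ε-move, top Y: go to q_1, push Y → (q_1, yxzyzzxxzyz, YYZ)
  read y, top Y: go to q_0, push YY → (q_0, xzyzzxxzyz, YYYZ)
  ε-move, top Y: go to q_1, push Y → (q_1, xzyzzxxzyz, YYYZ)
  read x, top Y: go to q_1, push AY → (q_1, zyzzxxzyz, AYYYZ)
  read z, top A: go to q_1, push X → (q_1, yzzxxzyz, XYYYZ)
  read y, top X: go to q_0, push X → (q_0, zzxxzyz, XYYYZ)
  read z, top X: go to q_0, push X → (q_0, zxxzyz, XYYYZ)
  read z, top X: go to q_0, push X → (q_0, xxzyz, XYYYZ)
  read x, top X: go to q_0, push ε → (q_0, xzyz, YYYZ)
  ε-move, top Y: go to q_1, push Y → (q_1, xzyz, YYYZ)
  read x, top Y: go to q_1, push AY → (q_1, zyz, AYYYZ)
  read z, top A: go to q_1, push X → (q_1, yz, XYYYZ)
  read y, top X: go to q_0, push X → (q_0, z, XYYYZ)
  read z, top X: go to q_0, push X → (q_0, ε, XYYYZ)
All input consumed in state q_0 with stack XYYYZ.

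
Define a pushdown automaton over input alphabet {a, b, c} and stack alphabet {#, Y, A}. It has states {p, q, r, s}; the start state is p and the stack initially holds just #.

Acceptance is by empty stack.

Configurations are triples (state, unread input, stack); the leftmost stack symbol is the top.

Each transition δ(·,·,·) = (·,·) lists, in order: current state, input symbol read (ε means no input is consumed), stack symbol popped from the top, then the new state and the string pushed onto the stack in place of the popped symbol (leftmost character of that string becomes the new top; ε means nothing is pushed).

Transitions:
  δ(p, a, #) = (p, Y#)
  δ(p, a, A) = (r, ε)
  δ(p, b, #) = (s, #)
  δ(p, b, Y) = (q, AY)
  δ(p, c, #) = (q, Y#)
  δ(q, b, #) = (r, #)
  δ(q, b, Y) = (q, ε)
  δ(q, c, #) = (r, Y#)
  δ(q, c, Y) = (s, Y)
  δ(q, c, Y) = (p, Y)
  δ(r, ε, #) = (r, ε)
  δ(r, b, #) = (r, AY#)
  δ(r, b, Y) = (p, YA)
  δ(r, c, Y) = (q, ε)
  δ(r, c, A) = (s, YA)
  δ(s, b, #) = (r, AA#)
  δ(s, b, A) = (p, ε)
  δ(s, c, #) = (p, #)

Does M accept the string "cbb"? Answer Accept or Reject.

One accepting computation: (p, cbb, #) ⊢ (q, bb, Y#) ⊢ (q, b, #) ⊢ (r, ε, #) ⊢ (r, ε, ε)
All input consumed and the stack is empty.

Accept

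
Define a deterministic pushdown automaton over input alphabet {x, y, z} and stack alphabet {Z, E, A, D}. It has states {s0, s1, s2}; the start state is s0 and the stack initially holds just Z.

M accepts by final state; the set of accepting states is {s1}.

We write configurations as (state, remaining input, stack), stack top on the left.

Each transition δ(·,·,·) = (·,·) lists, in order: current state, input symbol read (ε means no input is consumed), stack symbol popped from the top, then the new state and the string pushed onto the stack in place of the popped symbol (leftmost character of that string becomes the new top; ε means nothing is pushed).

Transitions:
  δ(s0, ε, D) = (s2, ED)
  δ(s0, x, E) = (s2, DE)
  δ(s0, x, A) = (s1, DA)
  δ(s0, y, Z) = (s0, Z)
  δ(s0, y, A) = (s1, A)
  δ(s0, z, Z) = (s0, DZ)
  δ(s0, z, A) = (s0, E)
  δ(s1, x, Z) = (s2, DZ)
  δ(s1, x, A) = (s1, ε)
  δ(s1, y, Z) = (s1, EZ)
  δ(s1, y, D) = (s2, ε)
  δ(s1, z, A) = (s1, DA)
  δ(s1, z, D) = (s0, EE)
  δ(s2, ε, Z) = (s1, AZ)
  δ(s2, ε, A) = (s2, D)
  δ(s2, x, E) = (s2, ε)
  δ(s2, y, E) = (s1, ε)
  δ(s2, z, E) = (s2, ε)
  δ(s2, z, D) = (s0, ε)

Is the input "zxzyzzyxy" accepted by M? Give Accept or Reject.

Reject

(s0, zxzyzzyxy, Z) ⊢ (s0, xzyzzyxy, DZ) ⊢ (s2, xzyzzyxy, EDZ) ⊢ (s2, zyzzyxy, DZ) ⊢ (s0, yzzyxy, Z) ⊢ (s0, zzyxy, Z) ⊢ (s0, zyxy, DZ) ⊢ (s2, zyxy, EDZ) ⊢ (s2, yxy, DZ)
No transition applies at (s2, yxy, DZ); input not fully consumed.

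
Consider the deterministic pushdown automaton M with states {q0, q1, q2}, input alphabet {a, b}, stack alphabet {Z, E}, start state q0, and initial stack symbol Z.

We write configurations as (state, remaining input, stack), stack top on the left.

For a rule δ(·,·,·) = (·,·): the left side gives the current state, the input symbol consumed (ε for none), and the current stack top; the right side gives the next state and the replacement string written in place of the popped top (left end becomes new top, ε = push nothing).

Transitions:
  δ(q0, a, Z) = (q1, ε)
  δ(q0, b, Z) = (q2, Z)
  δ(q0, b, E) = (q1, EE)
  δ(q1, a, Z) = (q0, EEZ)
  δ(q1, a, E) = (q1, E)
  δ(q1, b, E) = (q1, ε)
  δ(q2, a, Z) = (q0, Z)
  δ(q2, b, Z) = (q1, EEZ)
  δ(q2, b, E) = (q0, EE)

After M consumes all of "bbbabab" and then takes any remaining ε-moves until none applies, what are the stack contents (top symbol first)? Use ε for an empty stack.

(q0, bbbabab, Z)
  read b, top Z: go to q2, push Z → (q2, bbabab, Z)
  read b, top Z: go to q1, push EEZ → (q1, babab, EEZ)
  read b, top E: go to q1, push ε → (q1, abab, EZ)
  read a, top E: go to q1, push E → (q1, bab, EZ)
  read b, top E: go to q1, push ε → (q1, ab, Z)
  read a, top Z: go to q0, push EEZ → (q0, b, EEZ)
  read b, top E: go to q1, push EE → (q1, ε, EEEZ)
All input consumed in state q1 with stack EEEZ.

EEEZ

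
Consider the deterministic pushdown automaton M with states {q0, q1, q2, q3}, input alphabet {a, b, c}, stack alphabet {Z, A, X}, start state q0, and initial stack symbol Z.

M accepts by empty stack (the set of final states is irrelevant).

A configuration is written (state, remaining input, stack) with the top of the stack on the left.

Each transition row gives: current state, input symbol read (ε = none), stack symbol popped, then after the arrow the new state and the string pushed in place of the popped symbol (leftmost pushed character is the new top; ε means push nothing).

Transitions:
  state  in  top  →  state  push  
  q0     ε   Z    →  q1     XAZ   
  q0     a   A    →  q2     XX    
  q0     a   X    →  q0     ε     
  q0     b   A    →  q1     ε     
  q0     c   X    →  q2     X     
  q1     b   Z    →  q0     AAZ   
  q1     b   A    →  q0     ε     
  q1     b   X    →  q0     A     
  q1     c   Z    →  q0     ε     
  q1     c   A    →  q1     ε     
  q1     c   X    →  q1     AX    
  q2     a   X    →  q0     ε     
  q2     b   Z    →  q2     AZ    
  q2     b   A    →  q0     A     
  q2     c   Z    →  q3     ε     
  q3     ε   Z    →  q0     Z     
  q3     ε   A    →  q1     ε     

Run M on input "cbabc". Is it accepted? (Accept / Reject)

(q0, cbabc, Z) ⊢ (q1, cbabc, XAZ) ⊢ (q1, babc, AXAZ) ⊢ (q0, abc, XAZ) ⊢ (q0, bc, AZ) ⊢ (q1, c, Z) ⊢ (q0, ε, ε)
All input consumed and the stack is empty.

Accept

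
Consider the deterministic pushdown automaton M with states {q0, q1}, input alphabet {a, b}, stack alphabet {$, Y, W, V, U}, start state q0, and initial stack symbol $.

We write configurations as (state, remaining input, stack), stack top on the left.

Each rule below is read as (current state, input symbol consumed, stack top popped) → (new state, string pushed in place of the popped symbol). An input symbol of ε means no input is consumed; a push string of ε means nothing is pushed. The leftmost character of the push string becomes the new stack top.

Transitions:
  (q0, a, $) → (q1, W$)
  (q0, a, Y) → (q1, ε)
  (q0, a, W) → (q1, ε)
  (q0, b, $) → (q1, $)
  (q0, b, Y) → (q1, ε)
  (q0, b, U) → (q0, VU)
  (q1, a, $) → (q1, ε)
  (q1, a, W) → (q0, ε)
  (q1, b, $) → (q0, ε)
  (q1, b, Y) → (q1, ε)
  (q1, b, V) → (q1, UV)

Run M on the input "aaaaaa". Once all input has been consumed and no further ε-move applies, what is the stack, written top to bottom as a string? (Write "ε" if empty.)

(q0, aaaaaa, $)
  read a, top $: go to q1, push W$ → (q1, aaaaa, W$)
  read a, top W: go to q0, push ε → (q0, aaaa, $)
  read a, top $: go to q1, push W$ → (q1, aaa, W$)
  read a, top W: go to q0, push ε → (q0, aa, $)
  read a, top $: go to q1, push W$ → (q1, a, W$)
  read a, top W: go to q0, push ε → (q0, ε, $)
All input consumed in state q0 with stack $.

$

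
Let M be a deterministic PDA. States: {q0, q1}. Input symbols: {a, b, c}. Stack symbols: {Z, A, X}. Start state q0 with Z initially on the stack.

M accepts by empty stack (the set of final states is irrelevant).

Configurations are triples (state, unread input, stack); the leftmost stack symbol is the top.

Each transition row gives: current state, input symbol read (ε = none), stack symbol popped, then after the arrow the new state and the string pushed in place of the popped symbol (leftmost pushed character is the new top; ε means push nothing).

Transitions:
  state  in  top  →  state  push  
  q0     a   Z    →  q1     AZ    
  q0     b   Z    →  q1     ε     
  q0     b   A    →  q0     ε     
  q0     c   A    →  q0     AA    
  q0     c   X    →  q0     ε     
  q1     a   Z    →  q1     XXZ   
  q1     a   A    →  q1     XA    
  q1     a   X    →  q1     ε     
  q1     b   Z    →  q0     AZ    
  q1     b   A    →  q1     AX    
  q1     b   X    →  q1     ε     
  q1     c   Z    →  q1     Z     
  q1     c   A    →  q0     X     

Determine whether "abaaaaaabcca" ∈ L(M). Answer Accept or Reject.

Reject

(q0, abaaaaaabcca, Z)
  read a, top Z: go to q1, push AZ → (q1, baaaaaabcca, AZ)
  read b, top A: go to q1, push AX → (q1, aaaaaabcca, AXZ)
  read a, top A: go to q1, push XA → (q1, aaaaabcca, XAXZ)
  read a, top X: go to q1, push ε → (q1, aaaabcca, AXZ)
  read a, top A: go to q1, push XA → (q1, aaabcca, XAXZ)
  read a, top X: go to q1, push ε → (q1, aabcca, AXZ)
  read a, top A: go to q1, push XA → (q1, abcca, XAXZ)
  read a, top X: go to q1, push ε → (q1, bcca, AXZ)
  read b, top A: go to q1, push AX → (q1, cca, AXXZ)
  read c, top A: go to q0, push X → (q0, ca, XXXZ)
  read c, top X: go to q0, push ε → (q0, a, XXZ)
No transition applies at (q0, a, XXZ); input not fully consumed.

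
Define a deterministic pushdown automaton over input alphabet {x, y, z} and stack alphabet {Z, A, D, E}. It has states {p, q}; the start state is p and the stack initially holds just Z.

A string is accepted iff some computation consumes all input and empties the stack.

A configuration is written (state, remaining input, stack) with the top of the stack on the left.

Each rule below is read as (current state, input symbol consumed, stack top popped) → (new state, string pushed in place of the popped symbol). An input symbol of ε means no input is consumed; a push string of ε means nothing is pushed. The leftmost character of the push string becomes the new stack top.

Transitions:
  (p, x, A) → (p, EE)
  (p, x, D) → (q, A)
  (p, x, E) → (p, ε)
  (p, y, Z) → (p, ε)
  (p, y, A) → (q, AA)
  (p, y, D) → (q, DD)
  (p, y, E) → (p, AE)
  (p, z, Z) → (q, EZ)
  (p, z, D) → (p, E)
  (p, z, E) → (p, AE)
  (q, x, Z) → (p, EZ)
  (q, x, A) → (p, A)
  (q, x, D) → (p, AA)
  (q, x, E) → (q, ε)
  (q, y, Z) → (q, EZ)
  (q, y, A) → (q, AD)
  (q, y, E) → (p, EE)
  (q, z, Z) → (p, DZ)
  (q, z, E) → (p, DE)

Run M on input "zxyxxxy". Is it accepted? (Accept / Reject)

(p, zxyxxxy, Z)
  read z, top Z: go to q, push EZ → (q, xyxxxy, EZ)
  read x, top E: go to q, push ε → (q, yxxxy, Z)
  read y, top Z: go to q, push EZ → (q, xxxy, EZ)
  read x, top E: go to q, push ε → (q, xxy, Z)
  read x, top Z: go to p, push EZ → (p, xy, EZ)
  read x, top E: go to p, push ε → (p, y, Z)
  read y, top Z: go to p, push ε → (p, ε, ε)
All input consumed and the stack is empty.

Accept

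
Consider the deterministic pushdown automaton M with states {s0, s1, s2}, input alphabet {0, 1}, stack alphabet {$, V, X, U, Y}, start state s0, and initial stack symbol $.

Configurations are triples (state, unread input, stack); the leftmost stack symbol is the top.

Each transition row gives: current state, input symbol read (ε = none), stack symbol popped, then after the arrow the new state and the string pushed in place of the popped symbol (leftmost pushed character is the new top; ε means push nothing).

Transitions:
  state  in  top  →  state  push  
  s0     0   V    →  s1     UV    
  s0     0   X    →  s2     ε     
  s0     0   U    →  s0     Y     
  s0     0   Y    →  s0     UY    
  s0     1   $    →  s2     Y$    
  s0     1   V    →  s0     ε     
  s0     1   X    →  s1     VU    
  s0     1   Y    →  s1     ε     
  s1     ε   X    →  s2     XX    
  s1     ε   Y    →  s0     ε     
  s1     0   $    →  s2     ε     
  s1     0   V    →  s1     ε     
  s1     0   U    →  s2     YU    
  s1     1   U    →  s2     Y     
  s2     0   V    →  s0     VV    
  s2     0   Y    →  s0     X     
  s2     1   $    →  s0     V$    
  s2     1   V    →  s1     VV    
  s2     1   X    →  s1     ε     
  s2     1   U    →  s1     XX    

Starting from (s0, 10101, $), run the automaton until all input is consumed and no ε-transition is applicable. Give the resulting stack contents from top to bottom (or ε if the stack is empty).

(s0, 10101, $)
  read 1, top $: go to s2, push Y$ → (s2, 0101, Y$)
  read 0, top Y: go to s0, push X → (s0, 101, X$)
  read 1, top X: go to s1, push VU → (s1, 01, VU$)
  read 0, top V: go to s1, push ε → (s1, 1, U$)
  read 1, top U: go to s2, push Y → (s2, ε, Y$)
All input consumed in state s2 with stack Y$.

Y$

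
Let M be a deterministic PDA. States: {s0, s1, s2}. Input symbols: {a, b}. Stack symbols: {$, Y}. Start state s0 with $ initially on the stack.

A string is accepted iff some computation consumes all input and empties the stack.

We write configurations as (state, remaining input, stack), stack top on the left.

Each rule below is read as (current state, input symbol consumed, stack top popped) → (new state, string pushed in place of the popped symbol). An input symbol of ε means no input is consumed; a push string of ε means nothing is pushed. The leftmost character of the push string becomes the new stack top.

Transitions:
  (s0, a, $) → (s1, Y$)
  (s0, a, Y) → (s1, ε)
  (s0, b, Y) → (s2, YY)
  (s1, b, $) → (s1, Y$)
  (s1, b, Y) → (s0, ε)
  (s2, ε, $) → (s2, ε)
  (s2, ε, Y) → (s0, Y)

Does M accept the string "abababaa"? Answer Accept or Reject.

(s0, abababaa, $)
  read a, top $: go to s1, push Y$ → (s1, bababaa, Y$)
  read b, top Y: go to s0, push ε → (s0, ababaa, $)
  read a, top $: go to s1, push Y$ → (s1, babaa, Y$)
  read b, top Y: go to s0, push ε → (s0, abaa, $)
  read a, top $: go to s1, push Y$ → (s1, baa, Y$)
  read b, top Y: go to s0, push ε → (s0, aa, $)
  read a, top $: go to s1, push Y$ → (s1, a, Y$)
No transition applies at (s1, a, Y$); input not fully consumed.

Reject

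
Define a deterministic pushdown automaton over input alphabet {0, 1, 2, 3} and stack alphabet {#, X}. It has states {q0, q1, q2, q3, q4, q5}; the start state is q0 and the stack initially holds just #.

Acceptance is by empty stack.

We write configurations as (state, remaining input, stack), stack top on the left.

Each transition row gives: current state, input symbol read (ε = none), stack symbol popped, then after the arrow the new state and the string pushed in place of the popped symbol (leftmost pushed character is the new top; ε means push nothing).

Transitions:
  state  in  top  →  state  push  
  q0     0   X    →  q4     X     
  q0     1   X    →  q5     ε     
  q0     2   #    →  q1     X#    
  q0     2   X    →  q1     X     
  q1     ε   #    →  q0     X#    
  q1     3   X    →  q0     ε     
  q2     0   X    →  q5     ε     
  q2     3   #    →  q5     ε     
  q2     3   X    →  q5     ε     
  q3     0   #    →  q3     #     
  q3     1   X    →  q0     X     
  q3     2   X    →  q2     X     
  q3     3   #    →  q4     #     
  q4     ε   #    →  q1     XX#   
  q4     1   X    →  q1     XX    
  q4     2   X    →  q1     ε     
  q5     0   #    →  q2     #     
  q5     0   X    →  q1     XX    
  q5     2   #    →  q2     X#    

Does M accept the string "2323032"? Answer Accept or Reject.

Reject

(q0, 2323032, #)
  read 2, top #: go to q1, push X# → (q1, 323032, X#)
  read 3, top X: go to q0, push ε → (q0, 23032, #)
  read 2, top #: go to q1, push X# → (q1, 3032, X#)
  read 3, top X: go to q0, push ε → (q0, 032, #)
No transition applies at (q0, 032, #); input not fully consumed.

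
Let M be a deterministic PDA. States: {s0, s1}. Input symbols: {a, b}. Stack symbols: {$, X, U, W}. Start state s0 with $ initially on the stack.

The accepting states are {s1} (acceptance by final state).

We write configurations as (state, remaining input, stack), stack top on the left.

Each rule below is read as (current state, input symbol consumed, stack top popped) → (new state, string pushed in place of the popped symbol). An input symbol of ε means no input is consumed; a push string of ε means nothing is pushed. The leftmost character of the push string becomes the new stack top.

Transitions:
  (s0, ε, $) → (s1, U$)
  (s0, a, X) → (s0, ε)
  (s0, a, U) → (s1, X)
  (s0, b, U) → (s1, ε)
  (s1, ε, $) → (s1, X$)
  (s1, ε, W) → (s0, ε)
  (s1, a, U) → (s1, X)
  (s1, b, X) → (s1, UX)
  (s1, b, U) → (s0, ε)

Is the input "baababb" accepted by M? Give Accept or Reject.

Reject

(s0, baababb, $)
  ε-move, top $: go to s1, push U$ → (s1, baababb, U$)
  read b, top U: go to s0, push ε → (s0, aababb, $)
  ε-move, top $: go to s1, push U$ → (s1, aababb, U$)
  read a, top U: go to s1, push X → (s1, ababb, X$)
No transition applies at (s1, ababb, X$); input not fully consumed.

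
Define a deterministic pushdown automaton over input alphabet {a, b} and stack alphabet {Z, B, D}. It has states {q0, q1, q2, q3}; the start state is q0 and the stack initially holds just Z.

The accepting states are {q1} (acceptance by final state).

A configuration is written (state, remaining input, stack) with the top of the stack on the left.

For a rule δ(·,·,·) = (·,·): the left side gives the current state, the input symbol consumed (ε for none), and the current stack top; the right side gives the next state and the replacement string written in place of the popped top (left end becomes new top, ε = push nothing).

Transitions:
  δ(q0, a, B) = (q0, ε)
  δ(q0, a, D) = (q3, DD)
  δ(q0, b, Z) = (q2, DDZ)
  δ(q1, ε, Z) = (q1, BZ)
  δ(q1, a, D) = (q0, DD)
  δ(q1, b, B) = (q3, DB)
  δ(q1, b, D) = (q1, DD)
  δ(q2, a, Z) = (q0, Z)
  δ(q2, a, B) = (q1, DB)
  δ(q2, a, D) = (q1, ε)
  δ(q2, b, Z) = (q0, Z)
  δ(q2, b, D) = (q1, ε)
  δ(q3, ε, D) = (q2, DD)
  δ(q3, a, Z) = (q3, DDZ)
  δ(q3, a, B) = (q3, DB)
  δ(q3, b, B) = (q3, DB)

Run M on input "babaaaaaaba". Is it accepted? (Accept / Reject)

(q0, babaaaaaaba, Z)
  read b, top Z: go to q2, push DDZ → (q2, abaaaaaaba, DDZ)
  read a, top D: go to q1, push ε → (q1, baaaaaaba, DZ)
  read b, top D: go to q1, push DD → (q1, aaaaaaba, DDZ)
  read a, top D: go to q0, push DD → (q0, aaaaaba, DDDZ)
  read a, top D: go to q3, push DD → (q3, aaaaba, DDDDZ)
  ε-move, top D: go to q2, push DD → (q2, aaaaba, DDDDDZ)
  read a, top D: go to q1, push ε → (q1, aaaba, DDDDZ)
  read a, top D: go to q0, push DD → (q0, aaba, DDDDDZ)
  read a, top D: go to q3, push DD → (q3, aba, DDDDDDZ)
  ε-move, top D: go to q2, push DD → (q2, aba, DDDDDDDZ)
  read a, top D: go to q1, push ε → (q1, ba, DDDDDDZ)
  read b, top D: go to q1, push DD → (q1, a, DDDDDDDZ)
  read a, top D: go to q0, push DD → (q0, ε, DDDDDDDDZ)
All input consumed; state q0 ∉ F and no further ε-move applies.

Reject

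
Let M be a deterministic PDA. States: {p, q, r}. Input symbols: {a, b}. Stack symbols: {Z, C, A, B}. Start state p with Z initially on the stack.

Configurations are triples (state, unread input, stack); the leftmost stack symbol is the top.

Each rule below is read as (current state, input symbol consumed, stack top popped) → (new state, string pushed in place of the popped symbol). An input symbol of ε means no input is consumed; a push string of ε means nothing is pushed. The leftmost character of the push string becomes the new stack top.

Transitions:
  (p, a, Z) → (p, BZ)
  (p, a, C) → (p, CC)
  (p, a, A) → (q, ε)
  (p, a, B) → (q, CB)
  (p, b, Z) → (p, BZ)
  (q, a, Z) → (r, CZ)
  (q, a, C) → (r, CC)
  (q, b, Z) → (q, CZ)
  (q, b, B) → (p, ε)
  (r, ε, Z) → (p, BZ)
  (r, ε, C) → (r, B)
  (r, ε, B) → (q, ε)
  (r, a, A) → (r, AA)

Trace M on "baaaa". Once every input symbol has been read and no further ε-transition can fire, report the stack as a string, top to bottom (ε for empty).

(p, baaaa, Z) ⊢ (p, aaaa, BZ) ⊢ (q, aaa, CBZ) ⊢ (r, aa, CCBZ) ⊢ (r, aa, BCBZ) ⊢ (q, aa, CBZ) ⊢ (r, a, CCBZ) ⊢ (r, a, BCBZ) ⊢ (q, a, CBZ) ⊢ (r, ε, CCBZ) ⊢ (r, ε, BCBZ) ⊢ (q, ε, CBZ)
All input consumed in state q with stack CBZ.

CBZ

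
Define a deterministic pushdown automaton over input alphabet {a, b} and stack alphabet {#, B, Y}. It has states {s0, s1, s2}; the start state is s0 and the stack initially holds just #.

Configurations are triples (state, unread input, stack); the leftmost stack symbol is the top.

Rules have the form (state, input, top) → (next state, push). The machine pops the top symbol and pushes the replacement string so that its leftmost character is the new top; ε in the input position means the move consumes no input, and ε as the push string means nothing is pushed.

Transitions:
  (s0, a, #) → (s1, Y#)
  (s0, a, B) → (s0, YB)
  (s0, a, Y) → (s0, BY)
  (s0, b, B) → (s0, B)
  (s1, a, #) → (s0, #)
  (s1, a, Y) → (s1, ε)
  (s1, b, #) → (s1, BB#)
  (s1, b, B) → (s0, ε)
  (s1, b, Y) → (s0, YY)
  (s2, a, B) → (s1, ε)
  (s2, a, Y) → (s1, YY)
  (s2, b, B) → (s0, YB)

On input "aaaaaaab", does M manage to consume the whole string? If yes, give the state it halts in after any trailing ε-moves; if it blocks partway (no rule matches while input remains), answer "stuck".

s0

(s0, aaaaaaab, #) ⊢ (s1, aaaaaab, Y#) ⊢ (s1, aaaaab, #) ⊢ (s0, aaaab, #) ⊢ (s1, aaab, Y#) ⊢ (s1, aab, #) ⊢ (s0, ab, #) ⊢ (s1, b, Y#) ⊢ (s0, ε, YY#)
All input consumed; M is in state s0.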